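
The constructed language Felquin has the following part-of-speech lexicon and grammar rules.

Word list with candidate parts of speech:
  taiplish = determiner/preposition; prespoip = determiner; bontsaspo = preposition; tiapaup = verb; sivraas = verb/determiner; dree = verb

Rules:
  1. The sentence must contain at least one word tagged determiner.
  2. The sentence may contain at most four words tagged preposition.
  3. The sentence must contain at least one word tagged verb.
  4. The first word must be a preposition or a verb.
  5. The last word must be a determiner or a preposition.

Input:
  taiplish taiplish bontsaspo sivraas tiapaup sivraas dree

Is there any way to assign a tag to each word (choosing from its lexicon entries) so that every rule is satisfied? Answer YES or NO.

Candidates per position — 1:taiplish {determiner,preposition}; 2:taiplish {determiner,preposition}; 3:bontsaspo {preposition}; 4:sivraas {verb,determiner}; 5:tiapaup {verb}; 6:sivraas {verb,determiner}; 7:dree {verb}.
Rule 5 cannot be satisfied by any choice of tags from the lexicon.
So there is no consistent tagging.

NO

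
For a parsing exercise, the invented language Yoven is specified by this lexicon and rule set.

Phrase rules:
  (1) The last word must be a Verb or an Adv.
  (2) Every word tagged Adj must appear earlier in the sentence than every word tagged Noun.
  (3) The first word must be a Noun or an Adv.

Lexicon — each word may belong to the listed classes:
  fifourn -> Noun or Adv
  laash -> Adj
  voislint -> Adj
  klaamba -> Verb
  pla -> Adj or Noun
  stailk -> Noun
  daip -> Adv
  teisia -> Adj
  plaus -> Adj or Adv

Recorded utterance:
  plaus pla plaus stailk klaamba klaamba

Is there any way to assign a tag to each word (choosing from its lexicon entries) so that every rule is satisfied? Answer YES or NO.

Candidates per position — 1:plaus {Adj,Adv}; 2:pla {Adj,Noun}; 3:plaus {Adj,Adv}; 4:stailk {Noun}; 5:klaamba {Verb}; 6:klaamba {Verb}.
One satisfying assignment: Adv Noun Adv Noun Verb Verb.
Checking: rule 1 satisfied; rule 2 satisfied; rule 3 satisfied.

YES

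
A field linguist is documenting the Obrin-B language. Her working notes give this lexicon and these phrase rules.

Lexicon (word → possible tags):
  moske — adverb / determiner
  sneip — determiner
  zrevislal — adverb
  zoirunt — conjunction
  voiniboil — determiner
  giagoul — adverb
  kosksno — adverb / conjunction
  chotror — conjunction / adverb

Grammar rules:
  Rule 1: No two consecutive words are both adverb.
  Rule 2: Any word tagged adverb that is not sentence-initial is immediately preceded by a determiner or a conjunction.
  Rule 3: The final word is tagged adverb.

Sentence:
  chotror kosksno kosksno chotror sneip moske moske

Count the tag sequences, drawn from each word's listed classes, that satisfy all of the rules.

Candidates per position — 1:chotror {conjunction,adverb}; 2:kosksno {adverb,conjunction}; 3:kosksno {adverb,conjunction}; 4:chotror {conjunction,adverb}; 5:sneip {determiner}; 6:moske {adverb,determiner}; 7:moske {adverb,determiner}.
There are 64 candidate sequences in total.
Checking each against the rules leaves 8 sequences.
Count = 8.

8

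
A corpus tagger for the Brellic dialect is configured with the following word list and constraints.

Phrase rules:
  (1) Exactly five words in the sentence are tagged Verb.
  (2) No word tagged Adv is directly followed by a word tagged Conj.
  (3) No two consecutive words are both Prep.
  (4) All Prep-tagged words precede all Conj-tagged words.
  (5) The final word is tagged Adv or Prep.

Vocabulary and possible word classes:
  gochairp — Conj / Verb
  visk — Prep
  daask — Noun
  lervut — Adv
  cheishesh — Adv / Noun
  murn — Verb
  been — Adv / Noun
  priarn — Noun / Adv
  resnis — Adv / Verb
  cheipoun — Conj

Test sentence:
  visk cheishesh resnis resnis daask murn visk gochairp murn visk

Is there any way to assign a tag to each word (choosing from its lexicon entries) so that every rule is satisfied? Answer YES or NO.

YES

Candidates per position — 1:visk {Prep}; 2:cheishesh {Adv,Noun}; 3:resnis {Adv,Verb}; 4:resnis {Adv,Verb}; 5:daask {Noun}; 6:murn {Verb}; 7:visk {Prep}; 8:gochairp {Conj,Verb}; 9:murn {Verb}; 10:visk {Prep}.
One satisfying assignment: Prep Adv Verb Verb Noun Verb Prep Verb Verb Prep.
Rule-by-rule: rule 1 holds; rule 2 holds; rule 3 holds; rule 4 holds; rule 5 holds.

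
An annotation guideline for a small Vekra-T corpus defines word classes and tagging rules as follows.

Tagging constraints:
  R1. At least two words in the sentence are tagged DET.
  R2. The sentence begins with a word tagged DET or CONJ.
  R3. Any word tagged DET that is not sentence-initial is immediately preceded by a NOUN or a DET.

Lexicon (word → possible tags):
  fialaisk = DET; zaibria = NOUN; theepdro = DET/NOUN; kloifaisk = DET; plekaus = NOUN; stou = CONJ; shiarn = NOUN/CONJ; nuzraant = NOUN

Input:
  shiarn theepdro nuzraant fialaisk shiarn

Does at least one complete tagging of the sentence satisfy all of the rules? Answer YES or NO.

NO

Candidates per position — 1:shiarn {NOUN,CONJ}; 2:theepdro {DET,NOUN}; 3:nuzraant {NOUN}; 4:fialaisk {DET}; 5:shiarn {NOUN,CONJ}.
Every candidate sequence violates at least one rule; no consistent tagging exists.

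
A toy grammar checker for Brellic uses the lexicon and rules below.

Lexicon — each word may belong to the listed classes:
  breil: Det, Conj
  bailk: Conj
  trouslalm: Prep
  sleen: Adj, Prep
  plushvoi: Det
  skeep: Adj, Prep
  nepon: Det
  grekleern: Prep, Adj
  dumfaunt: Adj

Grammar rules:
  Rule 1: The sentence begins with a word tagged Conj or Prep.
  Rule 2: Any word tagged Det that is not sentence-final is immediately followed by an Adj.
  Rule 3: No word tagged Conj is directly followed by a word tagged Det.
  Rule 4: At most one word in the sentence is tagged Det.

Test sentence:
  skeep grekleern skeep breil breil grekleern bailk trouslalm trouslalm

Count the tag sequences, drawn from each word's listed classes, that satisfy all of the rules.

Candidates per position — 1:skeep {Adj,Prep}; 2:grekleern {Prep,Adj}; 3:skeep {Adj,Prep}; 4:breil {Det,Conj}; 5:breil {Det,Conj}; 6:grekleern {Prep,Adj}; 7:bailk {Conj}; 8:trouslalm {Prep}; 9:trouslalm {Prep}.
There are 64 candidate sequences in total.
Checking each against the rules leaves 8 sequences.
Count = 8.

8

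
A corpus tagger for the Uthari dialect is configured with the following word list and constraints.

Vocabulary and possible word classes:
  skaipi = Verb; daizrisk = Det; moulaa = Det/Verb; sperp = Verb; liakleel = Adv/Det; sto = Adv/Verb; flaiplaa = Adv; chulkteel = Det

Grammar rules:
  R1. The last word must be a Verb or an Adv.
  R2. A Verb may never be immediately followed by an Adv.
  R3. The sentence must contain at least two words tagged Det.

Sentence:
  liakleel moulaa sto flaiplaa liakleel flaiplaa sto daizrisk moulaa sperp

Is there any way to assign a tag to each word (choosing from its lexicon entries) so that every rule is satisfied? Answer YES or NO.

YES

Candidates per position — 1:liakleel {Adv,Det}; 2:moulaa {Det,Verb}; 3:sto {Adv,Verb}; 4:flaiplaa {Adv}; 5:liakleel {Adv,Det}; 6:flaiplaa {Adv}; 7:sto {Adv,Verb}; 8:daizrisk {Det}; 9:moulaa {Det,Verb}; 10:sperp {Verb}.
One satisfying assignment: Det Det Adv Adv Det Adv Adv Det Det Verb.
Check: rule 1 satisfied; rule 2 satisfied; rule 3 satisfied.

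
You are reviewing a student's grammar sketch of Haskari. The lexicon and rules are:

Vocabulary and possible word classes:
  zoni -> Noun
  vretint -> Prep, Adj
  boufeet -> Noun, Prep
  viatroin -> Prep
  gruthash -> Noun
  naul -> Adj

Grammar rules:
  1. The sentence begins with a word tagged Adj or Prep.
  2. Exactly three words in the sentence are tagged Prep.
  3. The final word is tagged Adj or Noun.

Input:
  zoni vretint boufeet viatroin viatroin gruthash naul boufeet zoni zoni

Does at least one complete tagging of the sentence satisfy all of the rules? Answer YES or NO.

NO

Candidates per position — 1:zoni {Noun}; 2:vretint {Prep,Adj}; 3:boufeet {Noun,Prep}; 4:viatroin {Prep}; 5:viatroin {Prep}; 6:gruthash {Noun}; 7:naul {Adj}; 8:boufeet {Noun,Prep}; 9:zoni {Noun}; 10:zoni {Noun}.
Rule 1 cannot be satisfied by any choice of tags from the lexicon.
So there is no consistent tagging.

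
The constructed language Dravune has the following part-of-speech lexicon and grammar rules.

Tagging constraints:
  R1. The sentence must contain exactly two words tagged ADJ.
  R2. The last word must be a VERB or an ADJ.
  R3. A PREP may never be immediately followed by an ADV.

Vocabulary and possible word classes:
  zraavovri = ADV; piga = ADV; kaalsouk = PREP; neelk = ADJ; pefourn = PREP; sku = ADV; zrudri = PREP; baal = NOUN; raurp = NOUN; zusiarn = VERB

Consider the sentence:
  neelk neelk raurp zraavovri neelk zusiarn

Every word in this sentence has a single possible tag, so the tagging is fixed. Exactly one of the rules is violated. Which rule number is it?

1

Fixed tagging: ADJ ADJ NOUN ADV ADJ VERB.
Applying the rules: R1 violated, R2 holds, R3 holds.
Only rule 1 fails.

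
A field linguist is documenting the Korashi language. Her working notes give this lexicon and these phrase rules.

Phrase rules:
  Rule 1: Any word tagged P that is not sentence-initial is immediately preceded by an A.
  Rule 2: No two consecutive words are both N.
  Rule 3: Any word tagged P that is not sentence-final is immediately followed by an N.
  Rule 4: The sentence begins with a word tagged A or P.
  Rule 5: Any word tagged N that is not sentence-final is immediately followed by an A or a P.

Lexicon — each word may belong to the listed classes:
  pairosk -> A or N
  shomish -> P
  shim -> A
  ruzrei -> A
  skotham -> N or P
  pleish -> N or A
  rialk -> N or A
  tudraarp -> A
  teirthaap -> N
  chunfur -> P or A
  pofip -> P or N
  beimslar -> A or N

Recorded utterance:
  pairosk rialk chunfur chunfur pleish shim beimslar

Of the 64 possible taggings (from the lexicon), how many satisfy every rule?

12

Candidates per position — 1:pairosk {A,N}; 2:rialk {N,A}; 3:chunfur {P,A}; 4:chunfur {P,A}; 5:pleish {N,A}; 6:shim {A}; 7:beimslar {A,N}.
There are 64 candidate sequences in total.
Checking each against the rules leaves 12 sequences.
Count = 12.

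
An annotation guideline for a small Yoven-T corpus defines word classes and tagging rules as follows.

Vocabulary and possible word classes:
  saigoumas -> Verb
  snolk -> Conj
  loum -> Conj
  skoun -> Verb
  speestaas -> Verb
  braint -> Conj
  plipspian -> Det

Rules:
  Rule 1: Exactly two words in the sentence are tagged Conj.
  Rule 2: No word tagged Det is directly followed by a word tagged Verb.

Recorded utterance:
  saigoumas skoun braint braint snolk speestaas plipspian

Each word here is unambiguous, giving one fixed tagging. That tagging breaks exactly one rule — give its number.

Fixed tagging: Verb Verb Conj Conj Conj Verb Det.
Rule check: R1 fails, R2 ok.
Only rule 1 fails.

1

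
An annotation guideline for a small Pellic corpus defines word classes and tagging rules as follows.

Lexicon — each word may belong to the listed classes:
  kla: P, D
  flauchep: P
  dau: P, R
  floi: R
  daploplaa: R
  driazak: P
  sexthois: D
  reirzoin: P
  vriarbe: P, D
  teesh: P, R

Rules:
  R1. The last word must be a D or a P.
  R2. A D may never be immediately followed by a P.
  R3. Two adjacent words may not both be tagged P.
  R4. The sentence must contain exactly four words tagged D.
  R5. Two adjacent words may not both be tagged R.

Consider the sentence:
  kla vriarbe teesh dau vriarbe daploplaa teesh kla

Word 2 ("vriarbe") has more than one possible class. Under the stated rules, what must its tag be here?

D

Candidates per position — 1:kla {P,D}; 2:vriarbe {P,D}; 3:teesh {P,R}; 4:dau {P,R}; 5:vriarbe {P,D}; 6:daploplaa {R}; 7:teesh {P,R}; 8:kla {P,D}.
Position 1: P is ruled out by rule 4; that leaves D.
Position 2: P is ruled out by rule 2; that leaves D.
Position 3: P is ruled out by rule 2; that leaves R.
Position 4: R is ruled out by rule 5; that leaves P.
Position 5: P is ruled out by rule 3; that leaves D.
Position 7: R is ruled out by rule 5; that leaves P.
Position 8: P is ruled out by rule 3; that leaves D.
The unique satisfying tagging is: D D R P D R P D.
Checking: rule 1 satisfied; rule 2 satisfied; rule 3 satisfied; rule 4 satisfied; rule 5 satisfied.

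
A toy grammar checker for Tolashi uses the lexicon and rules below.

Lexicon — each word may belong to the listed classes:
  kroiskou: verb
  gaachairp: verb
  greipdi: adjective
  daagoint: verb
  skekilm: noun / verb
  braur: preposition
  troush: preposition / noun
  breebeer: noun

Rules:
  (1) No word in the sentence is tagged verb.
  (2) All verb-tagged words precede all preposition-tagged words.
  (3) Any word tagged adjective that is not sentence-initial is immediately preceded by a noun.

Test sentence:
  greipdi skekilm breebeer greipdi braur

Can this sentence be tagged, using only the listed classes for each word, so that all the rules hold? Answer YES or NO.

YES

Candidates per position — 1:greipdi {adjective}; 2:skekilm {noun,verb}; 3:breebeer {noun}; 4:greipdi {adjective}; 5:braur {preposition}.
One satisfying assignment: adjective noun noun adjective preposition.
Rule-by-rule: rule 1 ✓; rule 2 ✓; rule 3 ✓.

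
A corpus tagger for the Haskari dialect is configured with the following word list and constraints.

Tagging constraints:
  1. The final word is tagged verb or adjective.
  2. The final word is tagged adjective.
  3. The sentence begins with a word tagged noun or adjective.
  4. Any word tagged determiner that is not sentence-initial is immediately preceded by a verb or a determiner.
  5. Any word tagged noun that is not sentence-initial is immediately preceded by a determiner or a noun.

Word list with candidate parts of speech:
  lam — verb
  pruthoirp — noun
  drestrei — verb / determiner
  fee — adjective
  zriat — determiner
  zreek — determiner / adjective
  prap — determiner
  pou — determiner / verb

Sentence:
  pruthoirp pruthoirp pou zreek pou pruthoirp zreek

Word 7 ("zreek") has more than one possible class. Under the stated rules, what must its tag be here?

adjective

Candidates per position — 1:pruthoirp {noun}; 2:pruthoirp {noun}; 3:pou {determiner,verb}; 4:zreek {determiner,adjective}; 5:pou {determiner,verb}; 6:pruthoirp {noun}; 7:zreek {determiner,adjective}.
Position 3: tagging it determiner would leave rule 4 unsatisfiable, so it must be verb.
Position 5: tagging it verb would leave rule 5 unsatisfiable, so it must be determiner.
Position 7: tagging it determiner would leave rule 1 unsatisfiable, so it must be adjective.
Position 4: tagging it adjective would leave rule 4 unsatisfiable, so it must be determiner.
The unique satisfying tagging is: noun noun verb determiner determiner noun adjective.
Verifying each rule — rule 1 ✓; rule 2 ✓; rule 3 ✓; rule 4 ✓; rule 5 ✓.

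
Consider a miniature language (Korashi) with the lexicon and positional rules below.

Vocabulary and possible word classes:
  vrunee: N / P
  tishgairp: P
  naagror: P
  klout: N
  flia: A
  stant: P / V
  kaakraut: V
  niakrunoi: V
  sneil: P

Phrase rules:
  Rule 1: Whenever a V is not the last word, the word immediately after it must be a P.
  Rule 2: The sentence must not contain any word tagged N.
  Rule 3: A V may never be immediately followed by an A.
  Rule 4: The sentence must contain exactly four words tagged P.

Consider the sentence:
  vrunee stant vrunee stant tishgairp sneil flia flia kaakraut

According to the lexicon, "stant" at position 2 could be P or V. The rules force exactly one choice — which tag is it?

V

Candidates per position — 1:vrunee {N,P}; 2:stant {P,V}; 3:vrunee {N,P}; 4:stant {P,V}; 5:tishgairp {P}; 6:sneil {P}; 7:flia {A}; 8:flia {A}; 9:kaakraut {V}.
Position 1: N is ruled out by rule 2; that leaves P.
Position 3: N is ruled out by rule 2; that leaves P.
Position 4: P is ruled out by rule 4; that leaves V.
Position 2: P is ruled out by rule 4; that leaves V.
The unique satisfying tagging is: P V P V P P A A V.
Checking: rule 1 satisfied; rule 2 satisfied; rule 3 satisfied; rule 4 satisfied.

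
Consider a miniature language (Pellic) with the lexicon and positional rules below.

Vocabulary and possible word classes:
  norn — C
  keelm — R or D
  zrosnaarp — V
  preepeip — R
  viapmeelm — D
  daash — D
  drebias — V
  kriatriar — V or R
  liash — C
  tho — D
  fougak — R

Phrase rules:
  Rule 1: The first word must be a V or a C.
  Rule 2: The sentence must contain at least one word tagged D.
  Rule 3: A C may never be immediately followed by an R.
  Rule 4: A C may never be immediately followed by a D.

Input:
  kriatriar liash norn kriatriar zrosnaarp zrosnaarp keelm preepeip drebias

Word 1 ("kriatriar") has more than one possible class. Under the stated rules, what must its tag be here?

V

Candidates per position — 1:kriatriar {V,R}; 2:liash {C}; 3:norn {C}; 4:kriatriar {V,R}; 5:zrosnaarp {V}; 6:zrosnaarp {V}; 7:keelm {R,D}; 8:preepeip {R}; 9:drebias {V}.
At position 1, choosing R makes rule 1 impossible to satisfy; hence V.
At position 4, choosing R makes rule 3 impossible to satisfy; hence V.
At position 7, choosing R makes rule 2 impossible to satisfy; hence D.
The unique satisfying tagging is: V C C V V V D R V.
Check: rule 1 holds; rule 2 holds; rule 3 holds; rule 4 holds.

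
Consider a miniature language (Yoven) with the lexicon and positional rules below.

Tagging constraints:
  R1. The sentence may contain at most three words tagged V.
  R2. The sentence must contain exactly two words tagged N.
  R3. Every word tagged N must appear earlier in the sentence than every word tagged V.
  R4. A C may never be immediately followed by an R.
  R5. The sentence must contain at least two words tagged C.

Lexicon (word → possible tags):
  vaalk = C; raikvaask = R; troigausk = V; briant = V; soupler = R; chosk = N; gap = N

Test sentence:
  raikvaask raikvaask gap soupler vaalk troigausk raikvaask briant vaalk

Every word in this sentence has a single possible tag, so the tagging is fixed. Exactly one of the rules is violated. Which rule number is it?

2

Fixed tagging: R R N R C V R V C.
Rule check: R1 ✓, R2 ✗, R3 ✓, R4 ✓, R5 ✓.
Only rule 2 fails.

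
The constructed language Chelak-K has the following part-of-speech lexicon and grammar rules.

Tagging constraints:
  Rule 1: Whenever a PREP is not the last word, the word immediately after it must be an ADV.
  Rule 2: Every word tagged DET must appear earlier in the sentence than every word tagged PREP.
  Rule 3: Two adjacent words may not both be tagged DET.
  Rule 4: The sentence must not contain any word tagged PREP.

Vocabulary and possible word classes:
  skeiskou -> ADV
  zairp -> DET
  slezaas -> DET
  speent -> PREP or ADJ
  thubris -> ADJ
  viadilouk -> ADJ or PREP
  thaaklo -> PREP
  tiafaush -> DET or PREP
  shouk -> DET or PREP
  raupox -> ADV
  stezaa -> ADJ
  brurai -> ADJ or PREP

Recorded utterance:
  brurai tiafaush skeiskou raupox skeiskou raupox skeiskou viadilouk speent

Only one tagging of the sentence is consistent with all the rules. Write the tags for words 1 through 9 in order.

Candidates per position — 1:brurai {ADJ,PREP}; 2:tiafaush {DET,PREP}; 3:skeiskou {ADV}; 4:raupox {ADV}; 5:skeiskou {ADV}; 6:raupox {ADV}; 7:skeiskou {ADV}; 8:viadilouk {ADJ,PREP}; 9:speent {PREP,ADJ}.
At position 1, choosing PREP makes rule 1 impossible to satisfy; hence ADJ.
At position 2, choosing PREP makes rule 4 impossible to satisfy; hence DET.
At position 8, choosing PREP makes rule 1 impossible to satisfy; hence ADJ.
At position 9, choosing PREP makes rule 4 impossible to satisfy; hence ADJ.
The only consistent sequence is: ADJ DET ADV ADV ADV ADV ADV ADJ ADJ.
Checking: rule 1 ✓; rule 2 ✓; rule 3 ✓; rule 4 ✓.

ADJ DET ADV ADV ADV ADV ADV ADJ ADJ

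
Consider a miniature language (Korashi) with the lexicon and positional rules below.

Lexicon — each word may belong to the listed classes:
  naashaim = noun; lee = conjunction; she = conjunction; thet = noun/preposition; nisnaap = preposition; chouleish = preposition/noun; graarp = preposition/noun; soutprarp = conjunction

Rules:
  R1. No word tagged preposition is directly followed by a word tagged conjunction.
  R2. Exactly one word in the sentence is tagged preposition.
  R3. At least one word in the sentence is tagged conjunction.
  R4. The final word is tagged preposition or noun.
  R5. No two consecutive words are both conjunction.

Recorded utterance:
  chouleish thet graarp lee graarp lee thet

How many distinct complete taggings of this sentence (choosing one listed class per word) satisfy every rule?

3

Candidates per position — 1:chouleish {preposition,noun}; 2:thet {noun,preposition}; 3:graarp {preposition,noun}; 4:lee {conjunction}; 5:graarp {preposition,noun}; 6:lee {conjunction}; 7:thet {noun,preposition}.
There are 32 candidate sequences in total.
The sequences that satisfy every rule: preposition noun noun conjunction noun conjunction noun; noun noun noun conjunction noun conjunction preposition; noun preposition noun conjunction noun conjunction noun.
Count = 3.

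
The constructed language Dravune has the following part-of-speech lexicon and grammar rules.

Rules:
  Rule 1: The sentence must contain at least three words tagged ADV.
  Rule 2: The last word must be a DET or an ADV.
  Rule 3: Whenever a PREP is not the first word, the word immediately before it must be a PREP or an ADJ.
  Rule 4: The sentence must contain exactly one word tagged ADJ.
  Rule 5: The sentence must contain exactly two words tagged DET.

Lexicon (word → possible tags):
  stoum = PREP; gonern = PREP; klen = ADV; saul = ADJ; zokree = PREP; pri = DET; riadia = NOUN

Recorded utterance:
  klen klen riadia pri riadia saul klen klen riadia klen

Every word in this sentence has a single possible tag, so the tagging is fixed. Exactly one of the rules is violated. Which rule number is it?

Fixed tagging: ADV ADV NOUN DET NOUN ADJ ADV ADV NOUN ADV.
Rule check: R1 holds, R2 holds, R3 holds, R4 holds, R5 violated.
Only rule 5 fails.

5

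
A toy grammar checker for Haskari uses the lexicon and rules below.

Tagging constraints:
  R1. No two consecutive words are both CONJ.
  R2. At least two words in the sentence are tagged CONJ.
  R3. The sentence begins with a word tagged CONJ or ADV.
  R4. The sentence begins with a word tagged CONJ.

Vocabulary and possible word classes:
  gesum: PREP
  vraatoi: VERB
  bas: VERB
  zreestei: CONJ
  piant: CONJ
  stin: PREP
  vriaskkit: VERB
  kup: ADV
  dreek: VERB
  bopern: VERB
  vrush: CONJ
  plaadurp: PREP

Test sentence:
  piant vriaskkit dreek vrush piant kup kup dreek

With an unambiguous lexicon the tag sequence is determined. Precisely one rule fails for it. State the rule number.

1

Fixed tagging: CONJ VERB VERB CONJ CONJ ADV ADV VERB.
Applying the rules: R1 ✗, R2 ✓, R3 ✓, R4 ✓.
Only rule 1 fails.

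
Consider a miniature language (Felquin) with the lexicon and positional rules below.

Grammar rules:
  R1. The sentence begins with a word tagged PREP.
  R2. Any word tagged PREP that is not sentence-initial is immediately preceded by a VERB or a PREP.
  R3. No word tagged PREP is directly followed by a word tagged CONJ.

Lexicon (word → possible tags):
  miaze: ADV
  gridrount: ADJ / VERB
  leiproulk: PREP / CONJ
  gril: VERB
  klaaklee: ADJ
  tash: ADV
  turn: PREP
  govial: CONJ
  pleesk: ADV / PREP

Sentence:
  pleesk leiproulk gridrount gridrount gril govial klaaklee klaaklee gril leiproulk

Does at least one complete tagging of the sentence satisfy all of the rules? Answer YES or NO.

YES

Candidates per position — 1:pleesk {ADV,PREP}; 2:leiproulk {PREP,CONJ}; 3:gridrount {ADJ,VERB}; 4:gridrount {ADJ,VERB}; 5:gril {VERB}; 6:govial {CONJ}; 7:klaaklee {ADJ}; 8:klaaklee {ADJ}; 9:gril {VERB}; 10:leiproulk {PREP,CONJ}.
One satisfying assignment: PREP PREP VERB VERB VERB CONJ ADJ ADJ VERB CONJ.
Checking: rule 1 ✓; rule 2 ✓; rule 3 ✓.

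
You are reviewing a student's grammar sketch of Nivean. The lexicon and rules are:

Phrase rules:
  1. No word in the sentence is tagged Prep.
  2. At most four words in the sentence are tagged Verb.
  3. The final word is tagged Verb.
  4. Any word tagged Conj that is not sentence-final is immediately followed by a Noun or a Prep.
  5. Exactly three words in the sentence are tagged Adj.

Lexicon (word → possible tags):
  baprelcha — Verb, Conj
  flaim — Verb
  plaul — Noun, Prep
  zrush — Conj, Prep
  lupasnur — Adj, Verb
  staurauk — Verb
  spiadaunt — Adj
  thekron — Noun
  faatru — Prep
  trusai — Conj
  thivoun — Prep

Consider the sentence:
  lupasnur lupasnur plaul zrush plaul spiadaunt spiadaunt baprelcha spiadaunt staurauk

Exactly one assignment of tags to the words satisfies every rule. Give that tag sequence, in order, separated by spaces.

Candidates per position — 1:lupasnur {Adj,Verb}; 2:lupasnur {Adj,Verb}; 3:plaul {Noun,Prep}; 4:zrush {Conj,Prep}; 5:plaul {Noun,Prep}; 6:spiadaunt {Adj}; 7:spiadaunt {Adj}; 8:baprelcha {Verb,Conj}; 9:spiadaunt {Adj}; 10:staurauk {Verb}.
Position 1: tagging it Adj would leave rule 5 unsatisfiable, so it must be Verb.
Position 2: tagging it Adj would leave rule 5 unsatisfiable, so it must be Verb.
Position 3: tagging it Prep would leave rule 1 unsatisfiable, so it must be Noun.
Position 4: tagging it Prep would leave rule 1 unsatisfiable, so it must be Conj.
Position 5: tagging it Prep would leave rule 1 unsatisfiable, so it must be Noun.
Position 8: tagging it Conj would leave rule 4 unsatisfiable, so it must be Verb.
The only consistent sequence is: Verb Verb Noun Conj Noun Adj Adj Verb Adj Verb.
Verifying each rule — rule 1 holds; rule 2 holds; rule 3 holds; rule 4 holds; rule 5 holds.

Verb Verb Noun Conj Noun Adj Adj Verb Adj Verb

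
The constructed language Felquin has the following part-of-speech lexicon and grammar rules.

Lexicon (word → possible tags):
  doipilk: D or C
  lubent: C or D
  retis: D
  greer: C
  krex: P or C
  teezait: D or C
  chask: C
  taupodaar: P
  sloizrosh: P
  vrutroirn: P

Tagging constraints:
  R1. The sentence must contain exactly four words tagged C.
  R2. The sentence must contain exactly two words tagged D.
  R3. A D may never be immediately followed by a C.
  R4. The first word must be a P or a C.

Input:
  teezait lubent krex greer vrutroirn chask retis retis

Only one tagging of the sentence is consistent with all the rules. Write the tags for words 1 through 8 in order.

Candidates per position — 1:teezait {D,C}; 2:lubent {C,D}; 3:krex {P,C}; 4:greer {C}; 5:vrutroirn {P}; 6:chask {C}; 7:retis {D}; 8:retis {D}.
If word 1 were D, no tagging could satisfy rule 2; so word 1 is C.
If word 2 were D, no tagging could satisfy rule 2; so word 2 is C.
If word 3 were C, no tagging could satisfy rule 1; so word 3 is P.
That leaves exactly one tagging: C C P C P C D D.
Check: rule 1 ok; rule 2 ok; rule 3 ok; rule 4 ok.

C C P C P C D D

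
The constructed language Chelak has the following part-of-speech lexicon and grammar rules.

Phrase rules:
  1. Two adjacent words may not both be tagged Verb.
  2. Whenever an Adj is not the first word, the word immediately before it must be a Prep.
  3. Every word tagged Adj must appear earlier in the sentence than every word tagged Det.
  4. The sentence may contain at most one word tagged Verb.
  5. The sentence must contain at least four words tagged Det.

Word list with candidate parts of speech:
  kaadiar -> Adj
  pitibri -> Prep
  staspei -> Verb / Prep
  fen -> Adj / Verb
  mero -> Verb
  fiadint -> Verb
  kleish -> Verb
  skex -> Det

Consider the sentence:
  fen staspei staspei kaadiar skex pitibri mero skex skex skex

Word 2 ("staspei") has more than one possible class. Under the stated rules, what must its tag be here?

Candidates per position — 1:fen {Adj,Verb}; 2:staspei {Verb,Prep}; 3:staspei {Verb,Prep}; 4:kaadiar {Adj}; 5:skex {Det}; 6:pitibri {Prep}; 7:mero {Verb}; 8:skex {Det}; 9:skex {Det}; 10:skex {Det}.
Position 1: Verb is ruled out by rule 4; that leaves Adj.
Position 2: Verb is ruled out by rule 4; that leaves Prep.
Position 3: Verb is ruled out by rule 2; that leaves Prep.
The unique satisfying tagging is: Adj Prep Prep Adj Det Prep Verb Det Det Det.
Rule-by-rule: rule 1 ok; rule 2 ok; rule 3 ok; rule 4 ok; rule 5 ok.

Prep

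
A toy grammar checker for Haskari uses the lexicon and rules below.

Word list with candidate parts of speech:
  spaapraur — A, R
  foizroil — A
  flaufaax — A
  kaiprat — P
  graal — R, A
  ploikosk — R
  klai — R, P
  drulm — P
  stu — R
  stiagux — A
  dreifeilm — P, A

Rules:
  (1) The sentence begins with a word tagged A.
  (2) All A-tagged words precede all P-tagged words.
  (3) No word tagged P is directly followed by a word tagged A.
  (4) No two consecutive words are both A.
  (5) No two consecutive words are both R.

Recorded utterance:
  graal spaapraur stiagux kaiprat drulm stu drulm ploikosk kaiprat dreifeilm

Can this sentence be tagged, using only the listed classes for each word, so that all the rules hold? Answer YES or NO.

Candidates per position — 1:graal {R,A}; 2:spaapraur {A,R}; 3:stiagux {A}; 4:kaiprat {P}; 5:drulm {P}; 6:stu {R}; 7:drulm {P}; 8:ploikosk {R}; 9:kaiprat {P}; 10:dreifeilm {P,A}.
One satisfying assignment: A R A P P R P R P P.
Check: rule 1 holds; rule 2 holds; rule 3 holds; rule 4 holds; rule 5 holds.

YES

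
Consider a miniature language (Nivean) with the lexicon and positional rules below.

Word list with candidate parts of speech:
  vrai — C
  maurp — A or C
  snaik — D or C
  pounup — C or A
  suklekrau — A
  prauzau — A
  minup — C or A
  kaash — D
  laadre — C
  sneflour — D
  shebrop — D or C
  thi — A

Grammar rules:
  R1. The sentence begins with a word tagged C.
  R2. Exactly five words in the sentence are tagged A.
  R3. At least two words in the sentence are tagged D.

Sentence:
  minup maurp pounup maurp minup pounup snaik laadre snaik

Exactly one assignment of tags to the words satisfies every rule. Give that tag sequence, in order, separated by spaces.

Candidates per position — 1:minup {C,A}; 2:maurp {A,C}; 3:pounup {C,A}; 4:maurp {A,C}; 5:minup {C,A}; 6:pounup {C,A}; 7:snaik {D,C}; 8:laadre {C}; 9:snaik {D,C}.
If word 1 were A, no tagging could satisfy rule 1; so word 1 is C.
If word 2 were C, no tagging could satisfy rule 2; so word 2 is A.
If word 3 were C, no tagging could satisfy rule 2; so word 3 is A.
If word 4 were C, no tagging could satisfy rule 2; so word 4 is A.
If word 5 were C, no tagging could satisfy rule 2; so word 5 is A.
If word 6 were C, no tagging could satisfy rule 2; so word 6 is A.
If word 7 were C, no tagging could satisfy rule 3; so word 7 is D.
If word 9 were C, no tagging could satisfy rule 3; so word 9 is D.
So the tagging must be: C A A A A A D C D.
Check: rule 1 ✓; rule 2 ✓; rule 3 ✓.

C A A A A A D C D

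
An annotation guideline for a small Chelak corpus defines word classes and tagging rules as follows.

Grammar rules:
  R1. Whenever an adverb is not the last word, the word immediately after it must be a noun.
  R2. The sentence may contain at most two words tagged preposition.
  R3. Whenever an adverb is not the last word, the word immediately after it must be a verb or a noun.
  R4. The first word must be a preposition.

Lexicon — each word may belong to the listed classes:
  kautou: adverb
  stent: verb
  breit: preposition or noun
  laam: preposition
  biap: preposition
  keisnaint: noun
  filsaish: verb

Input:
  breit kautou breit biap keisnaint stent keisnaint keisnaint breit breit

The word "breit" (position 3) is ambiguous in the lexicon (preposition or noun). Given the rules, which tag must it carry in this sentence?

Candidates per position — 1:breit {preposition,noun}; 2:kautou {adverb}; 3:breit {preposition,noun}; 4:biap {preposition}; 5:keisnaint {noun}; 6:stent {verb}; 7:keisnaint {noun}; 8:keisnaint {noun}; 9:breit {preposition,noun}; 10:breit {preposition,noun}.
If word 1 were noun, no tagging could satisfy rule 4; so word 1 is preposition.
If word 3 were preposition, no tagging could satisfy rule 1; so word 3 is noun.
If word 9 were preposition, no tagging could satisfy rule 2; so word 9 is noun.
If word 10 were preposition, no tagging could satisfy rule 2; so word 10 is noun.
That leaves exactly one tagging: preposition adverb noun preposition noun verb noun noun noun noun.
Checking: rule 1 ✓; rule 2 ✓; rule 3 ✓; rule 4 ✓.

noun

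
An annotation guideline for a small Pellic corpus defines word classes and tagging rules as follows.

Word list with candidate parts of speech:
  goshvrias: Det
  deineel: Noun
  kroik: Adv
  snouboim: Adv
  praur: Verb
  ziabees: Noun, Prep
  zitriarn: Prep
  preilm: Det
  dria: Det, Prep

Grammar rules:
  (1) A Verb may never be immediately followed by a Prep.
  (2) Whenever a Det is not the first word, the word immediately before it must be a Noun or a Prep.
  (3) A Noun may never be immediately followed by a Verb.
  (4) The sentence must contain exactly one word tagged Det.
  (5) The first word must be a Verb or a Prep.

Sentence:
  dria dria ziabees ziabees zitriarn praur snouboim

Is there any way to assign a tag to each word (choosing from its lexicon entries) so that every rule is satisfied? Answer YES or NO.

YES

Candidates per position — 1:dria {Det,Prep}; 2:dria {Det,Prep}; 3:ziabees {Noun,Prep}; 4:ziabees {Noun,Prep}; 5:zitriarn {Prep}; 6:praur {Verb}; 7:snouboim {Adv}.
One satisfying assignment: Prep Det Noun Prep Prep Verb Adv.
Verifying each rule — rule 1 ok; rule 2 ok; rule 3 ok; rule 4 ok; rule 5 ok.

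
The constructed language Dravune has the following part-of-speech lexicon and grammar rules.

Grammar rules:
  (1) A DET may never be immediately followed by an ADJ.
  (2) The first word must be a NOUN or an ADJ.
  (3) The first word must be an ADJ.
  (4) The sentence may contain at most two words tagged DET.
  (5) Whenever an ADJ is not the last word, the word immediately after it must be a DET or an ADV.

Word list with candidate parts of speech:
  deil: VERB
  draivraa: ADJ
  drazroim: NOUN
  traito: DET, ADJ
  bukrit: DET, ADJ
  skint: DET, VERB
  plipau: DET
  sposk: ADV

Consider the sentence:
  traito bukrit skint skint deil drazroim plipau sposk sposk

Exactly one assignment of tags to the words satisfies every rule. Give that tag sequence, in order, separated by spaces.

Candidates per position — 1:traito {DET,ADJ}; 2:bukrit {DET,ADJ}; 3:skint {DET,VERB}; 4:skint {DET,VERB}; 5:deil {VERB}; 6:drazroim {NOUN}; 7:plipau {DET}; 8:sposk {ADV}; 9:sposk {ADV}.
Position 1: DET is ruled out by rule 2; that leaves ADJ.
Position 2: ADJ is ruled out by rule 5; that leaves DET.
Position 3: DET is ruled out by rule 4; that leaves VERB.
Position 4: DET is ruled out by rule 4; that leaves VERB.
The unique satisfying tagging is: ADJ DET VERB VERB VERB NOUN DET ADV ADV.
Rule-by-rule: rule 1 satisfied; rule 2 satisfied; rule 3 satisfied; rule 4 satisfied; rule 5 satisfied.

ADJ DET VERB VERB VERB NOUN DET ADV ADV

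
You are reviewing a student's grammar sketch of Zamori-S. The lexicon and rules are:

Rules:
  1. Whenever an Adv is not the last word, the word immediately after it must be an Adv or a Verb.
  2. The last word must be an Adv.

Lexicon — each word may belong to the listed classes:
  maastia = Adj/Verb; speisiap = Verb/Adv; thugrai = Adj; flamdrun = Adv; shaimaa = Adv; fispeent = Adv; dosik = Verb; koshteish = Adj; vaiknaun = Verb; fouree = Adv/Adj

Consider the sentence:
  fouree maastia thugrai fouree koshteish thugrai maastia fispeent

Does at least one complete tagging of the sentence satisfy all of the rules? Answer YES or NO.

YES

Candidates per position — 1:fouree {Adv,Adj}; 2:maastia {Adj,Verb}; 3:thugrai {Adj}; 4:fouree {Adv,Adj}; 5:koshteish {Adj}; 6:thugrai {Adj}; 7:maastia {Adj,Verb}; 8:fispeent {Adv}.
One satisfying assignment: Adj Verb Adj Adj Adj Adj Adj Adv.
Verifying each rule — rule 1 satisfied; rule 2 satisfied.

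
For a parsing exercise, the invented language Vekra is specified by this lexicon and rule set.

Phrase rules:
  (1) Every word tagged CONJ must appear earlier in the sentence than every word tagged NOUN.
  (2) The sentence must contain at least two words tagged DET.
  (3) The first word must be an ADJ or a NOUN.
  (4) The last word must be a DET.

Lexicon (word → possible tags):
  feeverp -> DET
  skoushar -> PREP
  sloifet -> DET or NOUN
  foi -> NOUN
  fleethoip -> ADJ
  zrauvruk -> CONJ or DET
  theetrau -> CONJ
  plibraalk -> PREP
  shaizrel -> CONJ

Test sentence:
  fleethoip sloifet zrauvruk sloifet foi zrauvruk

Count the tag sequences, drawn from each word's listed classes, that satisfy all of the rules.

Candidates per position — 1:fleethoip {ADJ}; 2:sloifet {DET,NOUN}; 3:zrauvruk {CONJ,DET}; 4:sloifet {DET,NOUN}; 5:foi {NOUN}; 6:zrauvruk {CONJ,DET}.
There are 16 candidate sequences in total.
Checking each against the rules leaves 6 sequences.
Count = 6.

6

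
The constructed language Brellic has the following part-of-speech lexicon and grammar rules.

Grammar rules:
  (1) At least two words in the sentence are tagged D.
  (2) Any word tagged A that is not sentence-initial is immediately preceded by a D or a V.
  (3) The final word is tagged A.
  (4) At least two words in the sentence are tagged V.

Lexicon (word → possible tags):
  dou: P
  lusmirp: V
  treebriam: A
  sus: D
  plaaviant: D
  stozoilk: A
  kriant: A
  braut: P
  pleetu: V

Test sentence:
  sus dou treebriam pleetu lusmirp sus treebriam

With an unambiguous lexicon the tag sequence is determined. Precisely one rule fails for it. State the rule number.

Fixed tagging: D P A V V D A.
Checking each rule: R1 pass, R2 fail, R3 pass, R4 pass.
Only rule 2 fails.

2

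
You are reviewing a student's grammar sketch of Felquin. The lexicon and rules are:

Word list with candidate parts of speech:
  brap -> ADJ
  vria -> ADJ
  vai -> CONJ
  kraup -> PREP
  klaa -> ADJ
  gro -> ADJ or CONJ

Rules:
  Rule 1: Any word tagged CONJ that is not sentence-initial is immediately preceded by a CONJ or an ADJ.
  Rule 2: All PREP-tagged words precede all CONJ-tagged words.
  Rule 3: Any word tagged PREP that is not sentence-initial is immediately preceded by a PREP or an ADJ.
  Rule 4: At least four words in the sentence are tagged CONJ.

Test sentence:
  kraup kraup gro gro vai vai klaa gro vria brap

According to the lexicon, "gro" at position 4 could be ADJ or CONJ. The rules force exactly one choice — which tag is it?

Candidates per position — 1:kraup {PREP}; 2:kraup {PREP}; 3:gro {ADJ,CONJ}; 4:gro {ADJ,CONJ}; 5:vai {CONJ}; 6:vai {CONJ}; 7:klaa {ADJ}; 8:gro {ADJ,CONJ}; 9:vria {ADJ}; 10:brap {ADJ}.
If word 3 were CONJ, no tagging could satisfy rule 1; so word 3 is ADJ.
If word 4 were ADJ, no tagging could satisfy rule 4; so word 4 is CONJ.
If word 8 were ADJ, no tagging could satisfy rule 4; so word 8 is CONJ.
That leaves exactly one tagging: PREP PREP ADJ CONJ CONJ CONJ ADJ CONJ ADJ ADJ.
Rule-by-rule: rule 1 holds; rule 2 holds; rule 3 holds; rule 4 holds.

CONJ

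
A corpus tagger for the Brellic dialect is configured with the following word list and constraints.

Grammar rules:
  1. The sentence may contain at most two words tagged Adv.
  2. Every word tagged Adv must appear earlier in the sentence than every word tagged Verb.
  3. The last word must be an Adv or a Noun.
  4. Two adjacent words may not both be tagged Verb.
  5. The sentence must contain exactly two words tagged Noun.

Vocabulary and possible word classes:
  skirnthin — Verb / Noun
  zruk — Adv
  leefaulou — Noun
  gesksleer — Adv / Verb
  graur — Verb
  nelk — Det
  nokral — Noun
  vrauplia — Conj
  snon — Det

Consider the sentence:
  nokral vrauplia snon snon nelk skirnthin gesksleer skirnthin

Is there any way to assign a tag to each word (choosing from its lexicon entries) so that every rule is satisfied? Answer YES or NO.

NO

Candidates per position — 1:nokral {Noun}; 2:vrauplia {Conj}; 3:snon {Det}; 4:snon {Det}; 5:nelk {Det}; 6:skirnthin {Verb,Noun}; 7:gesksleer {Adv,Verb}; 8:skirnthin {Verb,Noun}.
Every candidate sequence violates at least one rule; no consistent tagging exists.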